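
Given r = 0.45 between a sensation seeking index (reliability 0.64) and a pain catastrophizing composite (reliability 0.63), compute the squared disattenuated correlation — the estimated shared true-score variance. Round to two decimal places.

Disattenuated r = 0.45 / √(0.64 × 0.63) = 0.45 / 0.6350 = 0.7087.
Shared true-score variance = 0.7087² = 0.5023 ≈ 0.50.

0.50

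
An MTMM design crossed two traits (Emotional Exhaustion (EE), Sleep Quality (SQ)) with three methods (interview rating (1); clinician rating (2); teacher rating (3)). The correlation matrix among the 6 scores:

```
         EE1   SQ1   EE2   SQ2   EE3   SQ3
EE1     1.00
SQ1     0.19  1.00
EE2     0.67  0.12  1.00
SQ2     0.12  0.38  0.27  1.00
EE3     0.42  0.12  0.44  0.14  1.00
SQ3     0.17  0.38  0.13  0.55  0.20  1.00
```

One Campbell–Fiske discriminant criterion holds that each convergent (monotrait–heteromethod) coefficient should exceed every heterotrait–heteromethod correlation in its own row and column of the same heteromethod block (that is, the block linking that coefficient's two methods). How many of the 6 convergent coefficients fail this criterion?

Each convergent coefficient versus the relevant comparison correlations:
EE (methods 1·2): 0.67 vs {0.12, 0.12} → pass.
EE (methods 1·3): 0.42 vs {0.17, 0.12} → pass.
EE (methods 2·3): 0.44 vs {0.13, 0.14} → pass.
SQ (methods 1·2): 0.38 vs {0.12, 0.12} → pass.
SQ (methods 1·3): 0.38 vs {0.12, 0.17} → pass.
SQ (methods 2·3): 0.55 vs {0.14, 0.13} → pass.
0 of 6 fail.

0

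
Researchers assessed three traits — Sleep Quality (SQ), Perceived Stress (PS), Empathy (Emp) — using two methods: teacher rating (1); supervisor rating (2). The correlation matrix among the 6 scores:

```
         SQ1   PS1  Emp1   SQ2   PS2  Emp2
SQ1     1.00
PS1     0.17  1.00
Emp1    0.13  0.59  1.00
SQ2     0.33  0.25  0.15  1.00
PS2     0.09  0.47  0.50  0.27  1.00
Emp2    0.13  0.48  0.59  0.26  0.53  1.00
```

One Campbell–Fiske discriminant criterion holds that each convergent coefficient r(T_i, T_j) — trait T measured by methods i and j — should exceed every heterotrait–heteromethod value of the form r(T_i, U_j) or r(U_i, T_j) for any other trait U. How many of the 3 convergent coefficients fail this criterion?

Convergent coefficients and their comparison sets:
SQ (methods 1·2): 0.33 vs {0.09, 0.25, 0.13, 0.15} → pass.
PS (methods 1·2): 0.47 vs {0.25, 0.09, 0.48, 0.50} → fail.
Emp (methods 1·2): 0.59 vs {0.15, 0.13, 0.50, 0.48} → pass.
1 of 3 fail.

1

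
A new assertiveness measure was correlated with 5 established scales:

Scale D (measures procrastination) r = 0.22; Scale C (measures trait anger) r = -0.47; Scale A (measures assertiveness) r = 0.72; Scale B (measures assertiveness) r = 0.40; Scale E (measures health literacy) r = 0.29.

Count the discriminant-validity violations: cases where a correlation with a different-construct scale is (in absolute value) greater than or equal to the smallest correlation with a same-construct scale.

Convergent (same construct = assertiveness): Scale A, Scale B.
Smallest convergent = 0.40. Discriminant |r|: 0.22, 0.47, 0.29; count ≥ 0.40 → 1.

1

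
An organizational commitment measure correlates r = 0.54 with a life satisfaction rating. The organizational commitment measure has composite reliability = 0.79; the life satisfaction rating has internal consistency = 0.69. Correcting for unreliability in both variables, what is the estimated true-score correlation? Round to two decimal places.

0.73

r_true = r_obs / √(r_xx · r_yy) = 0.54 / √(0.79 × 0.69) = 0.54 / √0.5451 = 0.54 / 0.7383 ≈ 0.73.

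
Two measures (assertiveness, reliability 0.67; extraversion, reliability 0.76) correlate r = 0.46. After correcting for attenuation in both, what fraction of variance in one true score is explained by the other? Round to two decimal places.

0.42

Disattenuated r = 0.46 / √(0.67 × 0.76) = 0.46 / 0.7136 = 0.6446.
Shared true-score variance = 0.6446² = 0.4155 ≈ 0.42.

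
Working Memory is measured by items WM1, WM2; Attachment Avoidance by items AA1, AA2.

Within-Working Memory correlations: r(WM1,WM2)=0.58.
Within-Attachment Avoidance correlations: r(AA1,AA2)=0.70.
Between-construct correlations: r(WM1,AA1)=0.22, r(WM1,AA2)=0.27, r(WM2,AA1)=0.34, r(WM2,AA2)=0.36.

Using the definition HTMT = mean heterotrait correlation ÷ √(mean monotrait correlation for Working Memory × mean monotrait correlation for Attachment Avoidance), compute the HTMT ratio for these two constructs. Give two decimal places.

Mean heterotrait r = 1.19/4 = 0.2975.
Mean within-WM = 0.58/1 = 0.5800; mean within-AA = 0.70/1 = 0.7000.
Geometric mean = √(0.5800 × 0.7000) = 0.6372.
HTMT = 0.2975 / 0.6372 = 0.47.

0.47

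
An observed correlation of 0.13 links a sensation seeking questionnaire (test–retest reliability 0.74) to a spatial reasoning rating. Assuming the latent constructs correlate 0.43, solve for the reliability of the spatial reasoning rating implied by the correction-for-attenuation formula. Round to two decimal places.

0.12

r_true = r_obs / √(r_xx · r_yy) ⇒ 0.43 = 0.13 / √(0.74 · r_yy).
√(0.74 · r_yy) = 0.13 / 0.43 = 0.3023; 0.74 · r_yy = 0.0914; r_yy = 0.0914 / 0.74 ≈ 0.12.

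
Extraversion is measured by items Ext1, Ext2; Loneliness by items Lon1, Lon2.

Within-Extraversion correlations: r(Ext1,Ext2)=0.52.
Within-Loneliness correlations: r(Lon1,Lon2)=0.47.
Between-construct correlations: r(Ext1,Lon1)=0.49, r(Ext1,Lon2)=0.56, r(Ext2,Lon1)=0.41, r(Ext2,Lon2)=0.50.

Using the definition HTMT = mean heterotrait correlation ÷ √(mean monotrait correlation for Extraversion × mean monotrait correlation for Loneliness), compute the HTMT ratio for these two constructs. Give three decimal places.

Mean heterotrait r = 1.96/4 = 0.4900.
Mean within-Ext = 0.52/1 = 0.5200; mean within-Lon = 0.47/1 = 0.4700.
Geometric mean = √(0.5200 × 0.4700) = 0.4944.
HTMT = 0.4900 / 0.4944 = 0.991.

0.991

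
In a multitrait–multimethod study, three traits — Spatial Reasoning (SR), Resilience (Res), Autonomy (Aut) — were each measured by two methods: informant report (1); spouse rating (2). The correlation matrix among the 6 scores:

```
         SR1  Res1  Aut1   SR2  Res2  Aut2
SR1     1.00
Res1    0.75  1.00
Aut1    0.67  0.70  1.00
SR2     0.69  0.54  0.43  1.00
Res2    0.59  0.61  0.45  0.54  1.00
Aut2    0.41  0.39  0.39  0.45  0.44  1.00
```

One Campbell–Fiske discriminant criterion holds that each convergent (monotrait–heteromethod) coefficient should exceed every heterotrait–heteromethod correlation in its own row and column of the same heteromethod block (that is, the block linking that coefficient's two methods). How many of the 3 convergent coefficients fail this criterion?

Checking each validity diagonal entry against its comparison values:
SR (methods 1·2): 0.69 vs {0.59, 0.54, 0.41, 0.43} → pass.
Res (methods 1·2): 0.61 vs {0.54, 0.59, 0.39, 0.45} → pass.
Aut (methods 1·2): 0.39 vs {0.43, 0.41, 0.45, 0.39} → fail.
1 of 3 fail.

1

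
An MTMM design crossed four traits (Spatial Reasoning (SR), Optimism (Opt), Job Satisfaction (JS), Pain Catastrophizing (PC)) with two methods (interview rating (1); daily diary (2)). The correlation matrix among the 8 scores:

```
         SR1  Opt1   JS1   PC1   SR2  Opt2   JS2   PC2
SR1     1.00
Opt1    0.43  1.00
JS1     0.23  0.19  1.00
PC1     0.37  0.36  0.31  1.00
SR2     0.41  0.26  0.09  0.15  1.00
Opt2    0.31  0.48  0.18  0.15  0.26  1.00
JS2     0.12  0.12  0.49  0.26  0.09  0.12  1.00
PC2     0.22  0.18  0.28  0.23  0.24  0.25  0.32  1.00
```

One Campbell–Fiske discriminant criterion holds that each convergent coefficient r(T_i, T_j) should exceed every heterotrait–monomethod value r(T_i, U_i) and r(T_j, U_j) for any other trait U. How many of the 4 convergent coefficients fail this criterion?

2

Checking each validity diagonal entry against its comparison values:
SR (methods 1·2): 0.41 vs {0.43, 0.26, 0.23, 0.09, 0.37, 0.24} → fail.
Opt (methods 1·2): 0.48 vs {0.43, 0.26, 0.19, 0.12, 0.36, 0.25} → pass.
JS (methods 1·2): 0.49 vs {0.23, 0.09, 0.19, 0.12, 0.31, 0.32} → pass.
PC (methods 1·2): 0.23 vs {0.37, 0.24, 0.36, 0.25, 0.31, 0.32} → fail.
2 of 4 fail.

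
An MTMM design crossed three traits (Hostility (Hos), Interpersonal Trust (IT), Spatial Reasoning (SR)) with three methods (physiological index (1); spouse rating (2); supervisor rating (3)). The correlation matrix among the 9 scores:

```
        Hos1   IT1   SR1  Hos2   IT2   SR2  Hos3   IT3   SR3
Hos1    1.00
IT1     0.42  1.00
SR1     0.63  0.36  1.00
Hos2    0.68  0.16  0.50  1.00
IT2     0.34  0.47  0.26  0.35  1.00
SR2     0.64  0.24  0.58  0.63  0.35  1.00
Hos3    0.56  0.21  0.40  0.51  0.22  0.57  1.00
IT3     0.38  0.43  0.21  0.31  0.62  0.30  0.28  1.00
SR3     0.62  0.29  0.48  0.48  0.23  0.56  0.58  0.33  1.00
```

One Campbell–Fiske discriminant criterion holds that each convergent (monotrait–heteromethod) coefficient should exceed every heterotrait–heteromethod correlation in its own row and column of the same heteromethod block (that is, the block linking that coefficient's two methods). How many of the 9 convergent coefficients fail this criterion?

Checking each validity diagonal entry against its comparison values:
Hos (methods 1·2): 0.68 vs {0.34, 0.16, 0.64, 0.50} → pass.
Hos (methods 1·3): 0.56 vs {0.38, 0.21, 0.62, 0.40} → fail.
Hos (methods 2·3): 0.51 vs {0.31, 0.22, 0.48, 0.57} → fail.
IT (methods 1·2): 0.47 vs {0.16, 0.34, 0.24, 0.26} → pass.
IT (methods 1·3): 0.43 vs {0.21, 0.38, 0.29, 0.21} → pass.
IT (methods 2·3): 0.62 vs {0.22, 0.31, 0.23, 0.30} → pass.
SR (methods 1·2): 0.58 vs {0.50, 0.64, 0.26, 0.24} → fail.
SR (methods 1·3): 0.48 vs {0.40, 0.62, 0.21, 0.29} → fail.
SR (methods 2·3): 0.56 vs {0.57, 0.48, 0.30, 0.23} → fail.
5 of 9 fail.

5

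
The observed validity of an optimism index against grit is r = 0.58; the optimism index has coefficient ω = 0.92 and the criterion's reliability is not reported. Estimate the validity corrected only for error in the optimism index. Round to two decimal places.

0.60

Single correction: r_c = r_obs / √r_xx = 0.58 / √0.92 = 0.58 / 0.9592 ≈ 0.60.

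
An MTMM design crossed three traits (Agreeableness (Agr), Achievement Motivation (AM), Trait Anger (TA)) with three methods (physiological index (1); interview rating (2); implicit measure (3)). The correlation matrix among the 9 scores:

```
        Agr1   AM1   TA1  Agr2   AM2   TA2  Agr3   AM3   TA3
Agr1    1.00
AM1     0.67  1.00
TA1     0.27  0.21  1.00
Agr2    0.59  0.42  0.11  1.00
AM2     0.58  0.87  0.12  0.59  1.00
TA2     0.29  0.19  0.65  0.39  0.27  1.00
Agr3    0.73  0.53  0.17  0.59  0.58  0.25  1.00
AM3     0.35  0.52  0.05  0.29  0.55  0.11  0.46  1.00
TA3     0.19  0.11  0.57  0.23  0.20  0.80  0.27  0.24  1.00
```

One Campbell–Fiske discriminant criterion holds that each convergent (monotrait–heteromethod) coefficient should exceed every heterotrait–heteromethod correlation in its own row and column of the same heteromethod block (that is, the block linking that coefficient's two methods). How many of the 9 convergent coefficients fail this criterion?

Convergent coefficients and their comparison sets:
Agr (methods 1·2): 0.59 vs {0.58, 0.42, 0.29, 0.11} → pass.
Agr (methods 1·3): 0.73 vs {0.35, 0.53, 0.19, 0.17} → pass.
Agr (methods 2·3): 0.59 vs {0.29, 0.58, 0.23, 0.25} → pass.
AM (methods 1·2): 0.87 vs {0.42, 0.58, 0.19, 0.12} → pass.
AM (methods 1·3): 0.52 vs {0.53, 0.35, 0.11, 0.05} → fail.
AM (methods 2·3): 0.55 vs {0.58, 0.29, 0.20, 0.11} → fail.
TA (methods 1·2): 0.65 vs {0.11, 0.29, 0.12, 0.19} → pass.
TA (methods 1·3): 0.57 vs {0.17, 0.19, 0.05, 0.11} → pass.
TA (methods 2·3): 0.80 vs {0.25, 0.23, 0.11, 0.20} → pass.
2 of 9 fail.

2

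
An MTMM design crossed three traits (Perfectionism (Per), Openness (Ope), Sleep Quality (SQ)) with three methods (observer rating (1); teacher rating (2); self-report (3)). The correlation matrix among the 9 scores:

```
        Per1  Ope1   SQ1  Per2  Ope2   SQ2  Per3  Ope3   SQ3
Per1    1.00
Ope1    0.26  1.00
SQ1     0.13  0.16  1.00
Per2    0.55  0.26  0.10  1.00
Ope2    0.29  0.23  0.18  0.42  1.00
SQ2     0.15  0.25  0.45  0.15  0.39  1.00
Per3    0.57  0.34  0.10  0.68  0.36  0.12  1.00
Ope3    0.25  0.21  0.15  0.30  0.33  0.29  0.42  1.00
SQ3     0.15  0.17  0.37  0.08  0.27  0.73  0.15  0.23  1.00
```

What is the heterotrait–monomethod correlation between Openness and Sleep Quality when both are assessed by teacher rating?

Different traits, same method: r(Ope2, SQ2) = 0.39.

0.39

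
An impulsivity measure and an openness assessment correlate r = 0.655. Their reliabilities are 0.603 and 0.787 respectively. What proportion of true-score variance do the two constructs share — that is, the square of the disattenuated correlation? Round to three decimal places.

Disattenuated r = 0.655 / √(0.603 × 0.787) = 0.655 / 0.6889 = 0.9508.
Shared true-score variance = 0.9508² = 0.9040 ≈ 0.904.

0.904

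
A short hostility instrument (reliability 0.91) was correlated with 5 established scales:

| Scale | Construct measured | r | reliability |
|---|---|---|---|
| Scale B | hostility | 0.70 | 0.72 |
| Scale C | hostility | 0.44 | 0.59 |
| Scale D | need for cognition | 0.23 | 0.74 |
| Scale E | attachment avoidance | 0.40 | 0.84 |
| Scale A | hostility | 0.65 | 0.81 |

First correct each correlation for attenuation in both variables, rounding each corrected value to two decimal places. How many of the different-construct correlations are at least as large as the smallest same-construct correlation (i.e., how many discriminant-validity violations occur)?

Disattenuated r (r / √(r_scale · r_new)):
  Scale B (conv): 0.70 / √(0.72·0.91) = 0.86
  Scale C (conv): 0.44 / √(0.59·0.91) = 0.60
  Scale D (disc): 0.23 / √(0.74·0.91) = 0.28
  Scale E (disc): 0.40 / √(0.84·0.91) = 0.46
  Scale A (conv): 0.65 / √(0.81·0.91) = 0.76
Smallest convergent = 0.60. Discriminant values: 0.28, 0.46; count ≥ 0.60 → 0.

0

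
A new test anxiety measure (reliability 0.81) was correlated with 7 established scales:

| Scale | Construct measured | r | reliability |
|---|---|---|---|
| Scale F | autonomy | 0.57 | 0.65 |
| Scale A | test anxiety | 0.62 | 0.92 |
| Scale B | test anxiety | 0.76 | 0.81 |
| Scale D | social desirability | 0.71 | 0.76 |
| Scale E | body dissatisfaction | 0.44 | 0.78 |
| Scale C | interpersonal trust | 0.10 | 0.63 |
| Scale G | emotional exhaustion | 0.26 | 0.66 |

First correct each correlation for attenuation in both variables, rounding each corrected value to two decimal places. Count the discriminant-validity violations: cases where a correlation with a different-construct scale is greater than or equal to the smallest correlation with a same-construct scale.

2

Disattenuated r (r / √(r_scale · r_new)):
  Scale F (disc): 0.57 / √(0.65·0.81) = 0.79
  Scale A (conv): 0.62 / √(0.92·0.81) = 0.72
  Scale B (conv): 0.76 / √(0.81·0.81) = 0.94
  Scale D (disc): 0.71 / √(0.76·0.81) = 0.90
  Scale E (disc): 0.44 / √(0.78·0.81) = 0.55
  Scale C (disc): 0.10 / √(0.63·0.81) = 0.14
  Scale G (disc): 0.26 / √(0.66·0.81) = 0.36
Smallest convergent = 0.72. Discriminant values: 0.79, 0.90, 0.55, 0.14, 0.36; count ≥ 0.72 → 2.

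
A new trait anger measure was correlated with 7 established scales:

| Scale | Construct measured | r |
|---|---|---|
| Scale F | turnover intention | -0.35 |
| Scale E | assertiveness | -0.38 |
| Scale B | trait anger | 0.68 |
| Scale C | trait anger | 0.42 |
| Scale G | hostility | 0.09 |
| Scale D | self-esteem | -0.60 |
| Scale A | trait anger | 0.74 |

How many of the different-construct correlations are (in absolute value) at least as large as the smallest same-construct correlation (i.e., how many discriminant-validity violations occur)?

1

Convergent (same construct = trait anger): Scale B, Scale C, Scale A.
Smallest convergent = 0.42. Discriminant |r|: 0.35, 0.38, 0.09, 0.60; count ≥ 0.42 → 1.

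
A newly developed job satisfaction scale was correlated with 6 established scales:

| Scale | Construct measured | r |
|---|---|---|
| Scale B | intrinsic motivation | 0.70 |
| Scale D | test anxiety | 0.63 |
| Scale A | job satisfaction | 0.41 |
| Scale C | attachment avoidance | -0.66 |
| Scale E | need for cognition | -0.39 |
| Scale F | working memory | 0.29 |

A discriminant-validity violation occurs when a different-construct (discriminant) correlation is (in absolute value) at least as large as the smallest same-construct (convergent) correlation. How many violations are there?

Convergent (same construct = job satisfaction): Scale A.
Smallest convergent = 0.41. Discriminant |r|: 0.70, 0.63, 0.66, 0.39, 0.29; count ≥ 0.41 → 3.

3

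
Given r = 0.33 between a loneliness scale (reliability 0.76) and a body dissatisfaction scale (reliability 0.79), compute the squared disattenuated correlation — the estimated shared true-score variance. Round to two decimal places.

Disattenuated r = 0.33 / √(0.76 × 0.79) = 0.33 / 0.7749 = 0.4259.
Shared true-score variance = 0.4259² = 0.1814 ≈ 0.18.

0.18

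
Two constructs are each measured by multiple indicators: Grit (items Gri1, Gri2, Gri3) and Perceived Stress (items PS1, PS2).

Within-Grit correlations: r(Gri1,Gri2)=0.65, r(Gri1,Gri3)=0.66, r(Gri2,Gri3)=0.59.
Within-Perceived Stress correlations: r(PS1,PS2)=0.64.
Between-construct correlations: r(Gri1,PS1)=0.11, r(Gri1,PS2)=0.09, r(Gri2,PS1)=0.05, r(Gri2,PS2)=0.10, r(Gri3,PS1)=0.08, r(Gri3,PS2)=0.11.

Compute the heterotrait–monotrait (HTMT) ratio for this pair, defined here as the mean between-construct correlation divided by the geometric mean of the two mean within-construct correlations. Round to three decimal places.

Mean heterotrait r = 0.54/6 = 0.0900.
Mean within-Gri = 1.90/3 = 0.6333; mean within-PS = 0.64/1 = 0.6400.
Geometric mean = √(0.6333 × 0.6400) = 0.6366.
HTMT = 0.0900 / 0.6366 = 0.141.

0.141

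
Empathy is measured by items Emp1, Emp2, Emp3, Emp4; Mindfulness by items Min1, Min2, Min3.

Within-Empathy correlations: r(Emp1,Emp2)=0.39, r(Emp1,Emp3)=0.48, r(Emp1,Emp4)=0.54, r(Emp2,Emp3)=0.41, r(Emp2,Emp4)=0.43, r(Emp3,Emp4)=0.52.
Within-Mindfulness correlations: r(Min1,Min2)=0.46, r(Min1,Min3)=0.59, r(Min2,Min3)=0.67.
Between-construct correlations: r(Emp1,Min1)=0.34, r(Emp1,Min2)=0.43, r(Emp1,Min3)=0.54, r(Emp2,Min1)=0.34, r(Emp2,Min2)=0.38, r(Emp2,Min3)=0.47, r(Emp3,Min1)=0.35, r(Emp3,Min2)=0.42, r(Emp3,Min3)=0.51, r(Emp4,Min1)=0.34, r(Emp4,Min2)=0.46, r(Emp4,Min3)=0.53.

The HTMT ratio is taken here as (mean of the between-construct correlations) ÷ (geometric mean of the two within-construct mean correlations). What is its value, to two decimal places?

Between-construct mean = 5.11/12 = 0.4258.
Mean within-Emp = 2.77/6 = 0.4617; mean within-Min = 1.72/3 = 0.5733.
Geometric mean = √(0.4617 × 0.5733) = 0.5145.
HTMT = 0.4258 / 0.5145 = 0.83.

0.83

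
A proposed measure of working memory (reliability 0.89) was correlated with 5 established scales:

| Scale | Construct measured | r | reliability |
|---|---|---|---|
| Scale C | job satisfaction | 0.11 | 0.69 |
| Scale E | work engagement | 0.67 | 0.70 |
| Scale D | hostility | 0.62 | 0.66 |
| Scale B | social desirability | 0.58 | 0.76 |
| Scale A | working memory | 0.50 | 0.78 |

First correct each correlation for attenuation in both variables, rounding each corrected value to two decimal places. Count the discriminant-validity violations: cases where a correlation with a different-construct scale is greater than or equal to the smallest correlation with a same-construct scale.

Disattenuated r (r / √(r_scale · r_new)):
  Scale C (disc): 0.11 / √(0.69·0.89) = 0.14
  Scale E (disc): 0.67 / √(0.70·0.89) = 0.85
  Scale D (disc): 0.62 / √(0.66·0.89) = 0.81
  Scale B (disc): 0.58 / √(0.76·0.89) = 0.71
  Scale A (conv): 0.50 / √(0.78·0.89) = 0.60
Smallest convergent = 0.60. Discriminant values: 0.14, 0.85, 0.81, 0.71; count ≥ 0.60 → 3.

3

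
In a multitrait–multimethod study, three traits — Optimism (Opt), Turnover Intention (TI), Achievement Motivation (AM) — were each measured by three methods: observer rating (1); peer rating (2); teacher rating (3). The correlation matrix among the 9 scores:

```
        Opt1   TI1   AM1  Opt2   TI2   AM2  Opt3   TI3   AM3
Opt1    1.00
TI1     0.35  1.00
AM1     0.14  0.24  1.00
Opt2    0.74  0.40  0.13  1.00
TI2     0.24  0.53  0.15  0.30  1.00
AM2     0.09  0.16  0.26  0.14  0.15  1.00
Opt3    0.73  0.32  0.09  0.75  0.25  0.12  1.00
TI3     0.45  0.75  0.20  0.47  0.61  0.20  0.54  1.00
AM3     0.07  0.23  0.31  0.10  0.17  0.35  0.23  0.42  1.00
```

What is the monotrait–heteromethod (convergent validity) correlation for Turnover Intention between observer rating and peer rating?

0.53

Same trait (TI), different methods: r(TI1, TI2) = 0.53.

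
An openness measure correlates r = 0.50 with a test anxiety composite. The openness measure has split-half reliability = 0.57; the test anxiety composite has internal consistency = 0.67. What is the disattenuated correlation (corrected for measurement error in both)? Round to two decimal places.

r_true = r_obs / √(r_xx · r_yy) = 0.50 / √(0.57 × 0.67) = 0.50 / √0.3819 = 0.50 / 0.6180 ≈ 0.81.

0.81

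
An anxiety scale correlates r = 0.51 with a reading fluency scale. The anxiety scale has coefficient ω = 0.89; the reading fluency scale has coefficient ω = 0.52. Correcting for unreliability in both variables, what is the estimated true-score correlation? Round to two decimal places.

r_true = r_obs / √(r_xx · r_yy) = 0.51 / √(0.89 × 0.52) = 0.51 / √0.4628 = 0.51 / 0.6803 ≈ 0.75.

0.75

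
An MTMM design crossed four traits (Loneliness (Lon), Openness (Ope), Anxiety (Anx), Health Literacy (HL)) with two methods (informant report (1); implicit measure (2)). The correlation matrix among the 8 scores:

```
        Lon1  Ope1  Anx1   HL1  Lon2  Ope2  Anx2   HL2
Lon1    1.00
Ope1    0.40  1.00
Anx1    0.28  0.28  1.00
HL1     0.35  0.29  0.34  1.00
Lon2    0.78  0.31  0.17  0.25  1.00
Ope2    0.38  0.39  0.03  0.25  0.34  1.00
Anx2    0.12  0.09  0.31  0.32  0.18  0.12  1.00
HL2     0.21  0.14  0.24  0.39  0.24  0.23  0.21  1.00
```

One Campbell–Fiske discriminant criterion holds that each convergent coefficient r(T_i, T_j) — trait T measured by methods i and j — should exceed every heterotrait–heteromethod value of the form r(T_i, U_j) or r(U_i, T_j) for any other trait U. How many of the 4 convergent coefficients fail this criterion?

Checking each validity diagonal entry against its comparison values:
Lon (methods 1·2): 0.78 vs {0.38, 0.31, 0.12, 0.17, 0.21, 0.25} → pass.
Ope (methods 1·2): 0.39 vs {0.31, 0.38, 0.09, 0.03, 0.14, 0.25} → pass.
Anx (methods 1·2): 0.31 vs {0.17, 0.12, 0.03, 0.09, 0.24, 0.32} → fail.
HL (methods 1·2): 0.39 vs {0.25, 0.21, 0.25, 0.14, 0.32, 0.24} → pass.
1 of 4 fail.

1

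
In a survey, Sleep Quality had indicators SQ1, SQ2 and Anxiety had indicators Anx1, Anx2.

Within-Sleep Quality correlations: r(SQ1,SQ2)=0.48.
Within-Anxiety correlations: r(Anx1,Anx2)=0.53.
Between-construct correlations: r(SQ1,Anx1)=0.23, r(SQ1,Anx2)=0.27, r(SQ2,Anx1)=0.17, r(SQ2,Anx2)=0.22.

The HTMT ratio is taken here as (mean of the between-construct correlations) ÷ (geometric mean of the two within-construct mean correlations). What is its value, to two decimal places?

Mean between = 0.89/4 = 0.2225.
Mean within-SQ = 0.48/1 = 0.4800; mean within-Anx = 0.53/1 = 0.5300.
Geometric mean = √(0.4800 × 0.5300) = 0.5044.
HTMT = 0.2225 / 0.5044 = 0.44.

0.44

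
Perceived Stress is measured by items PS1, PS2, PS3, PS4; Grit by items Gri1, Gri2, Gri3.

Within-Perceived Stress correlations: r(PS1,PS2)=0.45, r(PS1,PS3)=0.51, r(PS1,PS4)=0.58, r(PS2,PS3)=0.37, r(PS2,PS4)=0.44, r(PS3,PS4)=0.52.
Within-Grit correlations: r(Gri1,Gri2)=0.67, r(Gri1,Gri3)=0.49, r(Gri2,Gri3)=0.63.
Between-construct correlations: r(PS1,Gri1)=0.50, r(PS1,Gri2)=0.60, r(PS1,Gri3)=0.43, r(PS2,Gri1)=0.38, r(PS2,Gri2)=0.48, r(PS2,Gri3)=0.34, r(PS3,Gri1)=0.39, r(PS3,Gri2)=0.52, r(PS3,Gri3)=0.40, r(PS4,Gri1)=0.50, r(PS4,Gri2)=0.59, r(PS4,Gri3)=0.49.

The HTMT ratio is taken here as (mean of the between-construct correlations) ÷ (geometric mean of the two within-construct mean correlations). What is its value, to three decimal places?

Mean heterotrait r = 5.62/12 = 0.4683.
Mean within-PS = 2.87/6 = 0.4783; mean within-Gri = 1.79/3 = 0.5967.
Geometric mean = √(0.4783 × 0.5967) = 0.5342.
HTMT = 0.4683 / 0.5342 = 0.877.

0.877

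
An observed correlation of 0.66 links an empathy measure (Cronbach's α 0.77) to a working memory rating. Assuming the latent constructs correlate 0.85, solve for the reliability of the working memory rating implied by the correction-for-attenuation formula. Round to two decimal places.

r_true = r_obs / √(r_xx · r_yy) ⇒ 0.85 = 0.66 / √(0.77 · r_yy).
√(0.77 · r_yy) = 0.66 / 0.85 = 0.7765; 0.77 · r_yy = 0.6030; r_yy = 0.6030 / 0.77 ≈ 0.78.

0.78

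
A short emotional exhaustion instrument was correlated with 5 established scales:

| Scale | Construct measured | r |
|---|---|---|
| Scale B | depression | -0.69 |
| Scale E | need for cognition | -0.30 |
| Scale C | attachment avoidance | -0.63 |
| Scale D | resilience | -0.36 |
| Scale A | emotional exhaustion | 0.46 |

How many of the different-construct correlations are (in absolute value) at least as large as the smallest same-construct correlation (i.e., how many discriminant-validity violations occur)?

Convergent (same construct = emotional exhaustion): Scale A.
Smallest convergent = 0.46. Discriminant |r|: 0.69, 0.30, 0.63, 0.36; count ≥ 0.46 → 2.

2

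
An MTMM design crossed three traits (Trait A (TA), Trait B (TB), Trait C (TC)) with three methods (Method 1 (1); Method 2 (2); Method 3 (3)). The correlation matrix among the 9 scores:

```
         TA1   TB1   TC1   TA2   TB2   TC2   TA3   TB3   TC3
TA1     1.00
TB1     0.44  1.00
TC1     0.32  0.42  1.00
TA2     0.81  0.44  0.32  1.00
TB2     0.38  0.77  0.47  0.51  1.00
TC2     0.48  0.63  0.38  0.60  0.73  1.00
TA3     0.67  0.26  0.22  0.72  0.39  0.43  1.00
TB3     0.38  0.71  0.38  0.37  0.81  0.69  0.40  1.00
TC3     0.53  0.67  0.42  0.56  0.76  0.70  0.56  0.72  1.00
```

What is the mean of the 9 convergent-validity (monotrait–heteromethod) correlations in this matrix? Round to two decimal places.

0.67

Convergent values: 0.81, 0.67, 0.72, 0.77, 0.71, 0.81, 0.38, 0.42, 0.70; mean = 5.99/9 = 0.67.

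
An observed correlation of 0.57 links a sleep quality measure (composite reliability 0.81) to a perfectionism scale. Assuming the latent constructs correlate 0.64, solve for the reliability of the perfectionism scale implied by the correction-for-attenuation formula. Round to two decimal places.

r_true = r_obs / √(r_xx · r_yy) ⇒ 0.64 = 0.57 / √(0.81 · r_yy).
√(0.81 · r_yy) = 0.57 / 0.64 = 0.8906; 0.81 · r_yy = 0.7932; r_yy = 0.7932 / 0.81 ≈ 0.98.

0.98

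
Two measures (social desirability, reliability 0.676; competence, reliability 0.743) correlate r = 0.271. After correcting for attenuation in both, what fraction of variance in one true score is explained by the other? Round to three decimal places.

Disattenuated r = 0.271 / √(0.676 × 0.743) = 0.271 / 0.7087 = 0.3824.
Shared true-score variance = 0.3824² = 0.1462 ≈ 0.146.

0.146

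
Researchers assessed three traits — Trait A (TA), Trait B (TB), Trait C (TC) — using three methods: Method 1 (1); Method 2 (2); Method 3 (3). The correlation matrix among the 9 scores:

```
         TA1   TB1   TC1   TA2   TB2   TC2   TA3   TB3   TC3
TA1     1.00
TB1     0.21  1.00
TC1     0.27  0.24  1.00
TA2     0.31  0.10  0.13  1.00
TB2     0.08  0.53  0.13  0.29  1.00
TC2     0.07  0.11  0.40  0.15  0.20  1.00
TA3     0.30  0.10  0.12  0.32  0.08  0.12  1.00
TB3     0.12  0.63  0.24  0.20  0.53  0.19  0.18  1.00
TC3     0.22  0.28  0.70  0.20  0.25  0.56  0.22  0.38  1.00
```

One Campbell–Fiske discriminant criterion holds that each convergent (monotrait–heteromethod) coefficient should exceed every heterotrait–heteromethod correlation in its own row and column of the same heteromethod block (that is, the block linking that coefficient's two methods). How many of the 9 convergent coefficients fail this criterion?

Convergent coefficients and their comparison sets:
TA (methods 1·2): 0.31 vs {0.08, 0.10, 0.07, 0.13} → pass.
TA (methods 1·3): 0.30 vs {0.12, 0.10, 0.22, 0.12} → pass.
TA (methods 2·3): 0.32 vs {0.20, 0.08, 0.20, 0.12} → pass.
TB (methods 1·2): 0.53 vs {0.10, 0.08, 0.11, 0.13} → pass.
TB (methods 1·3): 0.63 vs {0.10, 0.12, 0.28, 0.24} → pass.
TB (methods 2·3): 0.53 vs {0.08, 0.20, 0.25, 0.19} → pass.
TC (methods 1·2): 0.40 vs {0.13, 0.07, 0.13, 0.11} → pass.
TC (methods 1·3): 0.70 vs {0.12, 0.22, 0.24, 0.28} → pass.
TC (methods 2·3): 0.56 vs {0.12, 0.20, 0.19, 0.25} → pass.
0 of 9 fail.

0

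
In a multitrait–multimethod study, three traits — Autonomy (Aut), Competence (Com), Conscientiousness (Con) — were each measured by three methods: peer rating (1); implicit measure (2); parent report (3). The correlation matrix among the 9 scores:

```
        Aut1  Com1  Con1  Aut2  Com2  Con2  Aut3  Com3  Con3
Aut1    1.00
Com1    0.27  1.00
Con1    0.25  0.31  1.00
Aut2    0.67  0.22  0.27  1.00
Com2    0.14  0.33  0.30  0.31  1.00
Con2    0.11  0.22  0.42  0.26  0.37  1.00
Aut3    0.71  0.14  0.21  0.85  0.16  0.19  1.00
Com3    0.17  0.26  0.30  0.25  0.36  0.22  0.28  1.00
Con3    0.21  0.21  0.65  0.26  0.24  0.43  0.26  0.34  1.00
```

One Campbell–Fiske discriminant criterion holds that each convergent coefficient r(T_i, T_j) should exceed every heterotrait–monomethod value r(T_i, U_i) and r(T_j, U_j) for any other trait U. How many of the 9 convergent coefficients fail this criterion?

Each convergent coefficient versus the relevant comparison correlations:
Aut (methods 1·2): 0.67 vs {0.27, 0.31, 0.25, 0.26} → pass.
Aut (methods 1·3): 0.71 vs {0.27, 0.28, 0.25, 0.26} → pass.
Aut (methods 2·3): 0.85 vs {0.31, 0.28, 0.26, 0.26} → pass.
Com (methods 1·2): 0.33 vs {0.27, 0.31, 0.31, 0.37} → fail.
Com (methods 1·3): 0.26 vs {0.27, 0.28, 0.31, 0.34} → fail.
Com (methods 2·3): 0.36 vs {0.31, 0.28, 0.37, 0.34} → fail.
Con (methods 1·2): 0.42 vs {0.25, 0.26, 0.31, 0.37} → pass.
Con (methods 1·3): 0.65 vs {0.25, 0.26, 0.31, 0.34} → pass.
Con (methods 2·3): 0.43 vs {0.26, 0.26, 0.37, 0.34} → pass.
3 of 9 fail.

3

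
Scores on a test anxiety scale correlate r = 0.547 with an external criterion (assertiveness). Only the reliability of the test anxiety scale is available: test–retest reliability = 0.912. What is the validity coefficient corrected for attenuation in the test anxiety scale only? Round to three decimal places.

0.573

Single correction: r_c = r_obs / √r_xx = 0.547 / √0.912 = 0.547 / 0.9550 ≈ 0.573.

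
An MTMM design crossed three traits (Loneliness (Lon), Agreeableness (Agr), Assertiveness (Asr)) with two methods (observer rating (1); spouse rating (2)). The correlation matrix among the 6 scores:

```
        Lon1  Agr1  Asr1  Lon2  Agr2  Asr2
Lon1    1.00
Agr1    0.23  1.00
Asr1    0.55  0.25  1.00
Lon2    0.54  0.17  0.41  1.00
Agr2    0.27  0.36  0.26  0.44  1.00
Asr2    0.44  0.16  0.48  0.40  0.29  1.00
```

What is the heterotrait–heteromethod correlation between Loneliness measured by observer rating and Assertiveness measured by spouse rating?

0.44

Different traits and methods: r(Lon1, Asr2) = 0.44.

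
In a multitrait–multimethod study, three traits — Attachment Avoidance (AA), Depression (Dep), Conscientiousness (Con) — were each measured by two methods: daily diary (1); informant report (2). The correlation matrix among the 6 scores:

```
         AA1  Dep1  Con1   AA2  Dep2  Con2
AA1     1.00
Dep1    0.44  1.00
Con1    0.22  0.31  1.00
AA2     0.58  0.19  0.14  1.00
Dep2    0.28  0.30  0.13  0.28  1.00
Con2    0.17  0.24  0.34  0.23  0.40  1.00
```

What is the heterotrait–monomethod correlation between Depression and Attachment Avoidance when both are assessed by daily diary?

0.44

Different traits, same method: r(Dep1, AA1) = 0.44.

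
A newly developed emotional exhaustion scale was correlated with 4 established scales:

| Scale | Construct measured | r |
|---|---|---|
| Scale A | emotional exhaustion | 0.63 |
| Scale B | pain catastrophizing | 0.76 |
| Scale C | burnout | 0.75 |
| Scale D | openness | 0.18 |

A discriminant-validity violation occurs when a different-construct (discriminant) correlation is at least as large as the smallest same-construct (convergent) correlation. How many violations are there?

Convergent (same construct = emotional exhaustion): Scale A.
Smallest convergent = 0.63. Discriminant values: 0.76, 0.75, 0.18; count ≥ 0.63 → 2.

2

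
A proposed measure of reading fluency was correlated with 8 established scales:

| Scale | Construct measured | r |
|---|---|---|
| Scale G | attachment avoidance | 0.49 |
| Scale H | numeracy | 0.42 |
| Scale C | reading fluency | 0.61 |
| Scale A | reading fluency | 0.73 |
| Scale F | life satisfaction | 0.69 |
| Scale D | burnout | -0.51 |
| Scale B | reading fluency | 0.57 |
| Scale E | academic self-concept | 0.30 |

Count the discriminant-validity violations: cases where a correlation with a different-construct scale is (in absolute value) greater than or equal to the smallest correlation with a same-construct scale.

Convergent (same construct = reading fluency): Scale C, Scale A, Scale B.
Smallest convergent = 0.57. Discriminant |r|: 0.49, 0.42, 0.69, 0.51, 0.30; count ≥ 0.57 → 1.

1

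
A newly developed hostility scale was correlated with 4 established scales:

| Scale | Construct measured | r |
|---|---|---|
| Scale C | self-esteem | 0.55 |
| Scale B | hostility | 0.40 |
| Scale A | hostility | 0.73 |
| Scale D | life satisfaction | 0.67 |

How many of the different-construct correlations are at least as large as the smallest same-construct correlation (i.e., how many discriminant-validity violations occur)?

Convergent (same construct = hostility): Scale B, Scale A.
Smallest convergent = 0.40. Discriminant values: 0.55, 0.67; count ≥ 0.40 → 2.

2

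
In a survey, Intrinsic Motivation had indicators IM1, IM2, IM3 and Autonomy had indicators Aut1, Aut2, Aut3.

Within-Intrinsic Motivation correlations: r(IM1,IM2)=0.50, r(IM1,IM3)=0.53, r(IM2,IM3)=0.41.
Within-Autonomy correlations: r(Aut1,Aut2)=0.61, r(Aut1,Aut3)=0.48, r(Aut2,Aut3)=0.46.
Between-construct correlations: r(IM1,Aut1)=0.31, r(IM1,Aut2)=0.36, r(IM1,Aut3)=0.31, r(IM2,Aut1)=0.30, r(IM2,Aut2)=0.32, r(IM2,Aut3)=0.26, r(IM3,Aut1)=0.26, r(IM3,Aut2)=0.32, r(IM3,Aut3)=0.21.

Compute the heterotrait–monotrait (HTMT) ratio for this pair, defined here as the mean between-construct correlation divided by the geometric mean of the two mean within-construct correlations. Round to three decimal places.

Mean heterotrait r = 2.65/9 = 0.2944.
Mean within-IM = 1.44/3 = 0.4800; mean within-Aut = 1.55/3 = 0.5167.
Geometric mean = √(0.4800 × 0.5167) = 0.4980.
HTMT = 0.2944 / 0.4980 = 0.591.

0.591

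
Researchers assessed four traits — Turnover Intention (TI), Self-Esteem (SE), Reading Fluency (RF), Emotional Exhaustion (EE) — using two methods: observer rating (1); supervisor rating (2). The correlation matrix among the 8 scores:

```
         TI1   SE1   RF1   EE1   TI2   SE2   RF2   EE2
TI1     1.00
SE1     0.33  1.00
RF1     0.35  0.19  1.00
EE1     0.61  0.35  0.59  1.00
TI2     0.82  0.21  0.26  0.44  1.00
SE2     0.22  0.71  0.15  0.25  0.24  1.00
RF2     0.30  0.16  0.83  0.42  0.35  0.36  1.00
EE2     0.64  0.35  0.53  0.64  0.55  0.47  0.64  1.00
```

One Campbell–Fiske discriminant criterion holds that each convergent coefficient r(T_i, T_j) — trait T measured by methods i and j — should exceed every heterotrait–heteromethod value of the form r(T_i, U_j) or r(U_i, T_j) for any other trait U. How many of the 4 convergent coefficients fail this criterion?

Each convergent coefficient versus the relevant comparison correlations:
TI (methods 1·2): 0.82 vs {0.22, 0.21, 0.30, 0.26, 0.64, 0.44} → pass.
SE (methods 1·2): 0.71 vs {0.21, 0.22, 0.16, 0.15, 0.35, 0.25} → pass.
RF (methods 1·2): 0.83 vs {0.26, 0.30, 0.15, 0.16, 0.53, 0.42} → pass.
EE (methods 1·2): 0.64 vs {0.44, 0.64, 0.25, 0.35, 0.42, 0.53} → fail.
1 of 4 fail.

1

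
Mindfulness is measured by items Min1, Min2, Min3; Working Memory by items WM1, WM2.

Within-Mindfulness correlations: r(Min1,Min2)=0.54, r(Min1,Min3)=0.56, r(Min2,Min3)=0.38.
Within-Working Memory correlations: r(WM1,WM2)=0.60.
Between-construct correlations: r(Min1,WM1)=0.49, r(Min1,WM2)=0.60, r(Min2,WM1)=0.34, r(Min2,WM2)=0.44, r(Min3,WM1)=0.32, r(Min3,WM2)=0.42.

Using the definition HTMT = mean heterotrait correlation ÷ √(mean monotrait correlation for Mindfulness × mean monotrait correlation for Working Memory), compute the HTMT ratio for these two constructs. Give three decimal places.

0.800

Mean between = 2.61/6 = 0.4350.
Mean within-Min = 1.48/3 = 0.4933; mean within-WM = 0.60/1 = 0.6000.
Geometric mean = √(0.4933 × 0.6000) = 0.5440.
HTMT = 0.4350 / 0.5440 = 0.800.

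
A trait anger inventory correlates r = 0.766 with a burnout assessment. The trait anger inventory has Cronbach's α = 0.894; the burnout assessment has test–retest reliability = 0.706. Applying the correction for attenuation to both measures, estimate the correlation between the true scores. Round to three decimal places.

r_true = r_obs / √(r_xx · r_yy) = 0.766 / √(0.894 × 0.706) = 0.766 / √0.631164 = 0.766 / 0.7945 ≈ 0.964.

0.964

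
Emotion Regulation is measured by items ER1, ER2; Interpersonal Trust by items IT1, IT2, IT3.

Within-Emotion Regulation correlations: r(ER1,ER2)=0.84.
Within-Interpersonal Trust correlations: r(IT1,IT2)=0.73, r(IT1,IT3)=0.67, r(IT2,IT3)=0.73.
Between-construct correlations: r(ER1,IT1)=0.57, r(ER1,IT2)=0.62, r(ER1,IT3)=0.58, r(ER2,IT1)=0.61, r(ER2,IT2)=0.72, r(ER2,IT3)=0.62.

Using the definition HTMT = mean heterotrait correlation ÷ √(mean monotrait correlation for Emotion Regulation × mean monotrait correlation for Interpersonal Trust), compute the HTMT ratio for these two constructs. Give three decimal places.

Mean heterotrait r = 3.72/6 = 0.6200.
Mean within-ER = 0.84/1 = 0.8400; mean within-IT = 2.13/3 = 0.7100.
Geometric mean = √(0.8400 × 0.7100) = 0.7723.
HTMT = 0.6200 / 0.7723 = 0.803.

0.803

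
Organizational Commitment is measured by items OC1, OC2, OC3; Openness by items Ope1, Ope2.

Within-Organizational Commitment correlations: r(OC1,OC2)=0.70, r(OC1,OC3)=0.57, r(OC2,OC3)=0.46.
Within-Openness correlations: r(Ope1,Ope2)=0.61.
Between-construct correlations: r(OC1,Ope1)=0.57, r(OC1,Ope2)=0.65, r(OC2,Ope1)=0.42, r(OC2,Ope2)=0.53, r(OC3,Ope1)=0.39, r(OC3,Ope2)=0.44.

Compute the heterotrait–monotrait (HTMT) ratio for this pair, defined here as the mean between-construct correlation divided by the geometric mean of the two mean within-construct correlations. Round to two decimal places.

Between-construct mean = 3.00/6 = 0.5000.
Mean within-OC = 1.73/3 = 0.5767; mean within-Ope = 0.61/1 = 0.6100.
Geometric mean = √(0.5767 × 0.6100) = 0.5931.
HTMT = 0.5000 / 0.5931 = 0.84.

0.84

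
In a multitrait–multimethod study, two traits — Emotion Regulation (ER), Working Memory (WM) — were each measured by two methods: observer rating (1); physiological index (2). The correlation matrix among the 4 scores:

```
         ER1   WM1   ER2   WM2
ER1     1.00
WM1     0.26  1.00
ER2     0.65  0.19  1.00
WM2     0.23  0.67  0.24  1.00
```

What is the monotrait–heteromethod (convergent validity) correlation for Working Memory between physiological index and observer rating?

Same trait (WM), different methods: r(WM2, WM1) = 0.67.

0.67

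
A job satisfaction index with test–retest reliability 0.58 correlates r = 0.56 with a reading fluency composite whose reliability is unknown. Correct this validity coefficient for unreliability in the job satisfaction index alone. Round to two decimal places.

0.74

Single correction: r_c = r_obs / √r_xx = 0.56 / √0.58 = 0.56 / 0.7616 ≈ 0.74.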